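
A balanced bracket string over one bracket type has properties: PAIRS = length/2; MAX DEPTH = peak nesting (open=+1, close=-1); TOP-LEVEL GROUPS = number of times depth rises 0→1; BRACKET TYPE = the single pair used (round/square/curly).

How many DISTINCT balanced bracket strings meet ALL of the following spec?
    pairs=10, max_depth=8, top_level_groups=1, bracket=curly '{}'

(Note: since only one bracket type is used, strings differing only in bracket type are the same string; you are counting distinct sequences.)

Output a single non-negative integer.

Spec: pairs=10 depth=8 groups=1
Count(depth <= 8) = 4846
Count(depth <= 7) = 4744
Count(depth == 8) = 4846 - 4744 = 102

Answer: 102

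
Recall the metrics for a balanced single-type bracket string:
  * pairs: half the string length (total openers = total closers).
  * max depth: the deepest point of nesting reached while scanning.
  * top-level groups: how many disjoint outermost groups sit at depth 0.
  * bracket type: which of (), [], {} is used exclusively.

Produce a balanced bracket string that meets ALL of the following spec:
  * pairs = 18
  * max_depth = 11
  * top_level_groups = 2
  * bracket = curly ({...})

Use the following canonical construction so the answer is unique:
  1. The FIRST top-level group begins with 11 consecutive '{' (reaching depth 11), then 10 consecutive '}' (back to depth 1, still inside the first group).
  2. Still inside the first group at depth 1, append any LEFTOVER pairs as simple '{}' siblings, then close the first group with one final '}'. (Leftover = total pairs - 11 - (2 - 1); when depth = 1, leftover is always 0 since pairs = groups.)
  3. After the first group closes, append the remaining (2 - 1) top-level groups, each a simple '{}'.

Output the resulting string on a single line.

Spec: pairs=18 depth=11 groups=2
Leftover pairs = 18 - 11 - (2-1) = 6
First group: deep chain of depth 11 + 6 sibling pairs
Remaining 1 groups: simple '{}' each

Answer: {{{{{{{{{{{}}}}}}}}}}{}{}{}{}{}{}}{}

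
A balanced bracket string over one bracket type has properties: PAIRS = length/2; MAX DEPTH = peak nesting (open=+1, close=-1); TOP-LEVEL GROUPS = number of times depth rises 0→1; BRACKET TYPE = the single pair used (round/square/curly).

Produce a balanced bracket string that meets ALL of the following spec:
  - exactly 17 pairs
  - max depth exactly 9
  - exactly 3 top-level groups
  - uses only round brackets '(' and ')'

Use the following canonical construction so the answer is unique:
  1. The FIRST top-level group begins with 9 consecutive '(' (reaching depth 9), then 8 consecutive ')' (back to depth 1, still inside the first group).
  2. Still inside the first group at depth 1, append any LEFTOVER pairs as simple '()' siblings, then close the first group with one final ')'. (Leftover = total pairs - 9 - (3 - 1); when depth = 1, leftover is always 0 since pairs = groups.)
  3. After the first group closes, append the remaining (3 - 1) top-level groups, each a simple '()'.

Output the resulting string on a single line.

Answer: ((((((((())))))))()()()()()())()()

Derivation:
Spec: pairs=17 depth=9 groups=3
Leftover pairs = 17 - 9 - (3-1) = 6
First group: deep chain of depth 9 + 6 sibling pairs
Remaining 2 groups: simple '()' each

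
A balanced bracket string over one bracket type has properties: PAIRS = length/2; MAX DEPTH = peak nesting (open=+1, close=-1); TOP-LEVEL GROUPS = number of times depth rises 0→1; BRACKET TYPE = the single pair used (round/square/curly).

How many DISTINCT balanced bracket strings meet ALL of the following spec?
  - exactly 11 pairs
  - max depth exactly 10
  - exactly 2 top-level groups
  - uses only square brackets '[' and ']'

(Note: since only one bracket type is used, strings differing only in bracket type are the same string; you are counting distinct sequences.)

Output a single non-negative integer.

Spec: pairs=11 depth=10 groups=2
Count(depth <= 10) = 16796
Count(depth <= 9) = 16794
Count(depth == 10) = 16796 - 16794 = 2

Answer: 2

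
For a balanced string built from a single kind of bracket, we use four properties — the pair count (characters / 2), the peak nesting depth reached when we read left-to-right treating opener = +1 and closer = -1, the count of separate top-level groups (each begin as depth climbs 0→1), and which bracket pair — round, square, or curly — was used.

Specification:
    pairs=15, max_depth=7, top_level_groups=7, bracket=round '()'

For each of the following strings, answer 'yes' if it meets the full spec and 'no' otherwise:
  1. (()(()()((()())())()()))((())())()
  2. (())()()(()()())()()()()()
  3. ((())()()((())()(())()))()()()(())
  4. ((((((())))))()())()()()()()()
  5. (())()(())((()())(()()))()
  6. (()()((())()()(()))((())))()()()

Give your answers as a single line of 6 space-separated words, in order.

String 1 '(()(()()((()())())()()))((())())()': depth seq [1 2 1 2 3 2 3 2 3 4 5 4 5 4 3 4 3 2 3 2 3 2 1 0 1 2 3 2 1 2 1 0 1 0]
  -> pairs=17 depth=5 groups=3 -> no
String 2 '(())()()(()()())()()()()()': depth seq [1 2 1 0 1 0 1 0 1 2 1 2 1 2 1 0 1 0 1 0 1 0 1 0 1 0]
  -> pairs=13 depth=2 groups=9 -> no
String 3 '((())()()((())()(())()))()()()(())': depth seq [1 2 3 2 1 2 1 2 1 2 3 4 3 2 3 2 3 4 3 2 3 2 1 0 1 0 1 0 1 0 1 2 1 0]
  -> pairs=17 depth=4 groups=5 -> no
String 4 '((((((())))))()())()()()()()()': depth seq [1 2 3 4 5 6 7 6 5 4 3 2 1 2 1 2 1 0 1 0 1 0 1 0 1 0 1 0 1 0]
  -> pairs=15 depth=7 groups=7 -> yes
String 5 '(())()(())((()())(()()))()': depth seq [1 2 1 0 1 0 1 2 1 0 1 2 3 2 3 2 1 2 3 2 3 2 1 0 1 0]
  -> pairs=13 depth=3 groups=5 -> no
String 6 '(()()((())()()(()))((())))()()()': depth seq [1 2 1 2 1 2 3 4 3 2 3 2 3 2 3 4 3 2 1 2 3 4 3 2 1 0 1 0 1 0 1 0]
  -> pairs=16 depth=4 groups=4 -> no

Answer: no no no yes no no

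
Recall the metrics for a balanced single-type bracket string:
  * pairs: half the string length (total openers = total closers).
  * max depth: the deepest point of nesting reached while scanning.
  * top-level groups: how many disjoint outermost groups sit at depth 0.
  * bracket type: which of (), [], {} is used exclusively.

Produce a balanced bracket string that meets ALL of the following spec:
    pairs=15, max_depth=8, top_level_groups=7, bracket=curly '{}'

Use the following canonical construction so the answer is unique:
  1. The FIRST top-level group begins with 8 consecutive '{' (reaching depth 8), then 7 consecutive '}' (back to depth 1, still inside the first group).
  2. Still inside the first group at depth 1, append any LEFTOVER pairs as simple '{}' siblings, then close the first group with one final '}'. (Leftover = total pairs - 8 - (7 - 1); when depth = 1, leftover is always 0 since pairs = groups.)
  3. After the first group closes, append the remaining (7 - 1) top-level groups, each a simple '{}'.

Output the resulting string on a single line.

Spec: pairs=15 depth=8 groups=7
Leftover pairs = 15 - 8 - (7-1) = 1
First group: deep chain of depth 8 + 1 sibling pairs
Remaining 6 groups: simple '{}' each

Answer: {{{{{{{{}}}}}}}{}}{}{}{}{}{}{}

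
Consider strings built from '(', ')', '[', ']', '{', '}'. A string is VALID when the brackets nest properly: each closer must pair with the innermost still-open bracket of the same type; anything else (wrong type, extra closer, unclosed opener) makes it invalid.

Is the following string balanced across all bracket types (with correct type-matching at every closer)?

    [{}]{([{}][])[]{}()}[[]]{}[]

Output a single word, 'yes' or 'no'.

pos 0: push '['; stack = [
pos 1: push '{'; stack = [{
pos 2: '}' matches '{'; pop; stack = [
pos 3: ']' matches '['; pop; stack = (empty)
pos 4: push '{'; stack = {
pos 5: push '('; stack = {(
pos 6: push '['; stack = {([
pos 7: push '{'; stack = {([{
pos 8: '}' matches '{'; pop; stack = {([
pos 9: ']' matches '['; pop; stack = {(
pos 10: push '['; stack = {([
pos 11: ']' matches '['; pop; stack = {(
pos 12: ')' matches '('; pop; stack = {
pos 13: push '['; stack = {[
pos 14: ']' matches '['; pop; stack = {
pos 15: push '{'; stack = {{
pos 16: '}' matches '{'; pop; stack = {
pos 17: push '('; stack = {(
pos 18: ')' matches '('; pop; stack = {
pos 19: '}' matches '{'; pop; stack = (empty)
pos 20: push '['; stack = [
pos 21: push '['; stack = [[
pos 22: ']' matches '['; pop; stack = [
pos 23: ']' matches '['; pop; stack = (empty)
pos 24: push '{'; stack = {
pos 25: '}' matches '{'; pop; stack = (empty)
pos 26: push '['; stack = [
pos 27: ']' matches '['; pop; stack = (empty)
end: stack empty → VALID
Verdict: properly nested → yes

Answer: yes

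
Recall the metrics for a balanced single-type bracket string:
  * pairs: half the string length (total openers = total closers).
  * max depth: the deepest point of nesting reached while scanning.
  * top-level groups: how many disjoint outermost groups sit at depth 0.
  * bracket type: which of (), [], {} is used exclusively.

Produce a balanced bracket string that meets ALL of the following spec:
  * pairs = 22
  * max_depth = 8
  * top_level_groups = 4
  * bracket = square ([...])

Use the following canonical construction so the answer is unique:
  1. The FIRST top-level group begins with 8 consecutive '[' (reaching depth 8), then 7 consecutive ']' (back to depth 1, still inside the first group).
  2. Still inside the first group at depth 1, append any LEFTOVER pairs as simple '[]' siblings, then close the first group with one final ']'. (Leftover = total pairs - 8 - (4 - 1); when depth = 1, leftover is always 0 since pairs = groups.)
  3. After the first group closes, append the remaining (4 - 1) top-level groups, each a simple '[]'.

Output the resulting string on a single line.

Spec: pairs=22 depth=8 groups=4
Leftover pairs = 22 - 8 - (4-1) = 11
First group: deep chain of depth 8 + 11 sibling pairs
Remaining 3 groups: simple '[]' each

Answer: [[[[[[[[]]]]]]][][][][][][][][][][][]][][][]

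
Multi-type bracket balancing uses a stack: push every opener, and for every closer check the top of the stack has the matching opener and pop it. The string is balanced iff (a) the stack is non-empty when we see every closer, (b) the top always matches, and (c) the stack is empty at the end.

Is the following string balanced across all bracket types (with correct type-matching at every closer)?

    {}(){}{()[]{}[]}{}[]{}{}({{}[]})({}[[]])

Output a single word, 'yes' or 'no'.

pos 0: push '{'; stack = {
pos 1: '}' matches '{'; pop; stack = (empty)
pos 2: push '('; stack = (
pos 3: ')' matches '('; pop; stack = (empty)
pos 4: push '{'; stack = {
pos 5: '}' matches '{'; pop; stack = (empty)
pos 6: push '{'; stack = {
pos 7: push '('; stack = {(
pos 8: ')' matches '('; pop; stack = {
pos 9: push '['; stack = {[
pos 10: ']' matches '['; pop; stack = {
pos 11: push '{'; stack = {{
pos 12: '}' matches '{'; pop; stack = {
pos 13: push '['; stack = {[
pos 14: ']' matches '['; pop; stack = {
pos 15: '}' matches '{'; pop; stack = (empty)
pos 16: push '{'; stack = {
pos 17: '}' matches '{'; pop; stack = (empty)
pos 18: push '['; stack = [
pos 19: ']' matches '['; pop; stack = (empty)
pos 20: push '{'; stack = {
pos 21: '}' matches '{'; pop; stack = (empty)
pos 22: push '{'; stack = {
pos 23: '}' matches '{'; pop; stack = (empty)
pos 24: push '('; stack = (
pos 25: push '{'; stack = ({
pos 26: push '{'; stack = ({{
pos 27: '}' matches '{'; pop; stack = ({
pos 28: push '['; stack = ({[
pos 29: ']' matches '['; pop; stack = ({
pos 30: '}' matches '{'; pop; stack = (
pos 31: ')' matches '('; pop; stack = (empty)
pos 32: push '('; stack = (
pos 33: push '{'; stack = ({
pos 34: '}' matches '{'; pop; stack = (
pos 35: push '['; stack = ([
pos 36: push '['; stack = ([[
pos 37: ']' matches '['; pop; stack = ([
pos 38: ']' matches '['; pop; stack = (
pos 39: ')' matches '('; pop; stack = (empty)
end: stack empty → VALID
Verdict: properly nested → yes

Answer: yes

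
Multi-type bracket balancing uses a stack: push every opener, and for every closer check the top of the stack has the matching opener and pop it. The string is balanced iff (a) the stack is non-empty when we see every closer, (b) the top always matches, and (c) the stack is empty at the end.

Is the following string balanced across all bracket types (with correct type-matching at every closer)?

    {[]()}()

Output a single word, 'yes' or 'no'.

Answer: yes

Derivation:
pos 0: push '{'; stack = {
pos 1: push '['; stack = {[
pos 2: ']' matches '['; pop; stack = {
pos 3: push '('; stack = {(
pos 4: ')' matches '('; pop; stack = {
pos 5: '}' matches '{'; pop; stack = (empty)
pos 6: push '('; stack = (
pos 7: ')' matches '('; pop; stack = (empty)
end: stack empty → VALID
Verdict: properly nested → yes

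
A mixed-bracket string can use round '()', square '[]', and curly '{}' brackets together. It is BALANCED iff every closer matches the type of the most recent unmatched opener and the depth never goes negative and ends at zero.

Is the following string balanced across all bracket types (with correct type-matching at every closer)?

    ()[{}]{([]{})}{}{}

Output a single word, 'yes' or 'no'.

Answer: yes

Derivation:
pos 0: push '('; stack = (
pos 1: ')' matches '('; pop; stack = (empty)
pos 2: push '['; stack = [
pos 3: push '{'; stack = [{
pos 4: '}' matches '{'; pop; stack = [
pos 5: ']' matches '['; pop; stack = (empty)
pos 6: push '{'; stack = {
pos 7: push '('; stack = {(
pos 8: push '['; stack = {([
pos 9: ']' matches '['; pop; stack = {(
pos 10: push '{'; stack = {({
pos 11: '}' matches '{'; pop; stack = {(
pos 12: ')' matches '('; pop; stack = {
pos 13: '}' matches '{'; pop; stack = (empty)
pos 14: push '{'; stack = {
pos 15: '}' matches '{'; pop; stack = (empty)
pos 16: push '{'; stack = {
pos 17: '}' matches '{'; pop; stack = (empty)
end: stack empty → VALID
Verdict: properly nested → yes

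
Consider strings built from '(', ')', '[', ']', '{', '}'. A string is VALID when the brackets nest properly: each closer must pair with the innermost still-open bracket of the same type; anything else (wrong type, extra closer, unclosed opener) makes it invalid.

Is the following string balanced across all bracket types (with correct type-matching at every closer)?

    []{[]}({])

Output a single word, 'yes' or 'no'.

pos 0: push '['; stack = [
pos 1: ']' matches '['; pop; stack = (empty)
pos 2: push '{'; stack = {
pos 3: push '['; stack = {[
pos 4: ']' matches '['; pop; stack = {
pos 5: '}' matches '{'; pop; stack = (empty)
pos 6: push '('; stack = (
pos 7: push '{'; stack = ({
pos 8: saw closer ']' but top of stack is '{' (expected '}') → INVALID
Verdict: type mismatch at position 8: ']' closes '{' → no

Answer: no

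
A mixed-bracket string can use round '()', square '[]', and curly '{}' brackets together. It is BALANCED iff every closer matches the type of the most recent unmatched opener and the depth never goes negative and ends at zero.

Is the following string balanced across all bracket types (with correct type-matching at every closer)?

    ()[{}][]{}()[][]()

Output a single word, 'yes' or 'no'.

Answer: yes

Derivation:
pos 0: push '('; stack = (
pos 1: ')' matches '('; pop; stack = (empty)
pos 2: push '['; stack = [
pos 3: push '{'; stack = [{
pos 4: '}' matches '{'; pop; stack = [
pos 5: ']' matches '['; pop; stack = (empty)
pos 6: push '['; stack = [
pos 7: ']' matches '['; pop; stack = (empty)
pos 8: push '{'; stack = {
pos 9: '}' matches '{'; pop; stack = (empty)
pos 10: push '('; stack = (
pos 11: ')' matches '('; pop; stack = (empty)
pos 12: push '['; stack = [
pos 13: ']' matches '['; pop; stack = (empty)
pos 14: push '['; stack = [
pos 15: ']' matches '['; pop; stack = (empty)
pos 16: push '('; stack = (
pos 17: ')' matches '('; pop; stack = (empty)
end: stack empty → VALID
Verdict: properly nested → yes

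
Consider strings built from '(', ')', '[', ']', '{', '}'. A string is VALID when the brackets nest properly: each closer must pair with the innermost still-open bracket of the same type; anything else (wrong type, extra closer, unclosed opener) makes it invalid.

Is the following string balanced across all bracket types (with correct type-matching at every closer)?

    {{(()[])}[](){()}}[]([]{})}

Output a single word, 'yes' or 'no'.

Answer: no

Derivation:
pos 0: push '{'; stack = {
pos 1: push '{'; stack = {{
pos 2: push '('; stack = {{(
pos 3: push '('; stack = {{((
pos 4: ')' matches '('; pop; stack = {{(
pos 5: push '['; stack = {{([
pos 6: ']' matches '['; pop; stack = {{(
pos 7: ')' matches '('; pop; stack = {{
pos 8: '}' matches '{'; pop; stack = {
pos 9: push '['; stack = {[
pos 10: ']' matches '['; pop; stack = {
pos 11: push '('; stack = {(
pos 12: ')' matches '('; pop; stack = {
pos 13: push '{'; stack = {{
pos 14: push '('; stack = {{(
pos 15: ')' matches '('; pop; stack = {{
pos 16: '}' matches '{'; pop; stack = {
pos 17: '}' matches '{'; pop; stack = (empty)
pos 18: push '['; stack = [
pos 19: ']' matches '['; pop; stack = (empty)
pos 20: push '('; stack = (
pos 21: push '['; stack = ([
pos 22: ']' matches '['; pop; stack = (
pos 23: push '{'; stack = ({
pos 24: '}' matches '{'; pop; stack = (
pos 25: ')' matches '('; pop; stack = (empty)
pos 26: saw closer '}' but stack is empty → INVALID
Verdict: unmatched closer '}' at position 26 → no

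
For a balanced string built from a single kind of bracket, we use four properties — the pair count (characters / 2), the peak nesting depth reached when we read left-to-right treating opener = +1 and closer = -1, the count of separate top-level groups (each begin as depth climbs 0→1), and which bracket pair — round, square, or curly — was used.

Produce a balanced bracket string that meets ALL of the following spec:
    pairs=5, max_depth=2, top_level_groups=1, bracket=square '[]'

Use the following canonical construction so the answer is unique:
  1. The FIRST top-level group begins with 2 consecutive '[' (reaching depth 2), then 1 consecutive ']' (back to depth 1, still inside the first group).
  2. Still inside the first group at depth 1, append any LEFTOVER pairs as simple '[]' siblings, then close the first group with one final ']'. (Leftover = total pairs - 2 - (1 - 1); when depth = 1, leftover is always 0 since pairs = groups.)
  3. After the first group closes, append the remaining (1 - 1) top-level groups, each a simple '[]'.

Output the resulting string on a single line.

Spec: pairs=5 depth=2 groups=1
Leftover pairs = 5 - 2 - (1-1) = 3
First group: deep chain of depth 2 + 3 sibling pairs
Remaining 0 groups: simple '[]' each

Answer: [[][][][]]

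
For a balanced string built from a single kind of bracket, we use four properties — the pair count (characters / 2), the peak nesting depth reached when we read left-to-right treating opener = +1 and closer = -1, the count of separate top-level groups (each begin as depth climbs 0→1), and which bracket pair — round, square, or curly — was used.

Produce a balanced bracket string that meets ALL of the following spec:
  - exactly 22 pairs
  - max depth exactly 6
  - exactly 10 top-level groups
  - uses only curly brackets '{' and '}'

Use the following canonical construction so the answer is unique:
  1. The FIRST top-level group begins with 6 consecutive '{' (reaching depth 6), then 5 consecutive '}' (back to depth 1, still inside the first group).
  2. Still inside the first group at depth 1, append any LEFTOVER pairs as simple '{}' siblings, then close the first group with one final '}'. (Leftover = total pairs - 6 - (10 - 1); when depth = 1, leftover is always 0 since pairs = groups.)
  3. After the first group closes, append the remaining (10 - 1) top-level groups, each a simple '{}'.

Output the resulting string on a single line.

Spec: pairs=22 depth=6 groups=10
Leftover pairs = 22 - 6 - (10-1) = 7
First group: deep chain of depth 6 + 7 sibling pairs
Remaining 9 groups: simple '{}' each

Answer: {{{{{{}}}}}{}{}{}{}{}{}{}}{}{}{}{}{}{}{}{}{}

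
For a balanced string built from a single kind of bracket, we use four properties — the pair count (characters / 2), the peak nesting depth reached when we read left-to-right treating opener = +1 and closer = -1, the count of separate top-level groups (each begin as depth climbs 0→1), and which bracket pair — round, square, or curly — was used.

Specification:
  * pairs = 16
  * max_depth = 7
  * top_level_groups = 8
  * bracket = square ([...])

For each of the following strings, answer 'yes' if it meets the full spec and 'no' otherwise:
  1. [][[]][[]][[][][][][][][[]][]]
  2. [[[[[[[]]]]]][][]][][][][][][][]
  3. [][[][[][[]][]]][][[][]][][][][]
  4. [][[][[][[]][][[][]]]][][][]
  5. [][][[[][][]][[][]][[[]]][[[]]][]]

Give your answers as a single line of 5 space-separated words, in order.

String 1 '[][[]][[]][[][][][][][][[]][]]': depth seq [1 0 1 2 1 0 1 2 1 0 1 2 1 2 1 2 1 2 1 2 1 2 1 2 3 2 1 2 1 0]
  -> pairs=15 depth=3 groups=4 -> no
String 2 '[[[[[[[]]]]]][][]][][][][][][][]': depth seq [1 2 3 4 5 6 7 6 5 4 3 2 1 2 1 2 1 0 1 0 1 0 1 0 1 0 1 0 1 0 1 0]
  -> pairs=16 depth=7 groups=8 -> yes
String 3 '[][[][[][[]][]]][][[][]][][][][]': depth seq [1 0 1 2 1 2 3 2 3 4 3 2 3 2 1 0 1 0 1 2 1 2 1 0 1 0 1 0 1 0 1 0]
  -> pairs=16 depth=4 groups=8 -> no
String 4 '[][[][[][[]][][[][]]]][][][]': depth seq [1 0 1 2 1 2 3 2 3 4 3 2 3 2 3 4 3 4 3 2 1 0 1 0 1 0 1 0]
  -> pairs=14 depth=4 groups=5 -> no
String 5 '[][][[[][][]][[][]][[[]]][[[]]][]]': depth seq [1 0 1 0 1 2 3 2 3 2 3 2 1 2 3 2 3 2 1 2 3 4 3 2 1 2 3 4 3 2 1 2 1 0]
  -> pairs=17 depth=4 groups=3 -> no

Answer: no yes no no no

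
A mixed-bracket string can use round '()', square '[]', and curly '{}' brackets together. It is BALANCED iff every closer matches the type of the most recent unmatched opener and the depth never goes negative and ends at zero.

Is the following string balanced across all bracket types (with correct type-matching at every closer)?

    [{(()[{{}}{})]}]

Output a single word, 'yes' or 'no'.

Answer: no

Derivation:
pos 0: push '['; stack = [
pos 1: push '{'; stack = [{
pos 2: push '('; stack = [{(
pos 3: push '('; stack = [{((
pos 4: ')' matches '('; pop; stack = [{(
pos 5: push '['; stack = [{([
pos 6: push '{'; stack = [{([{
pos 7: push '{'; stack = [{([{{
pos 8: '}' matches '{'; pop; stack = [{([{
pos 9: '}' matches '{'; pop; stack = [{([
pos 10: push '{'; stack = [{([{
pos 11: '}' matches '{'; pop; stack = [{([
pos 12: saw closer ')' but top of stack is '[' (expected ']') → INVALID
Verdict: type mismatch at position 12: ')' closes '[' → no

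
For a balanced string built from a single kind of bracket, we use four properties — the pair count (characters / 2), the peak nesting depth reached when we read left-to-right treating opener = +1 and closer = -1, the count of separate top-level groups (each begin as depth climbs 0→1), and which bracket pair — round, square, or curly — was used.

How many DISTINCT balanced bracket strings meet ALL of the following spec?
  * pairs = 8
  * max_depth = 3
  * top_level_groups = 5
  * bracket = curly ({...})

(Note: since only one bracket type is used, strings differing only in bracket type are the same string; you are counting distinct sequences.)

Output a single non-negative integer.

Spec: pairs=8 depth=3 groups=5
Count(depth <= 3) = 70
Count(depth <= 2) = 35
Count(depth == 3) = 70 - 35 = 35

Answer: 35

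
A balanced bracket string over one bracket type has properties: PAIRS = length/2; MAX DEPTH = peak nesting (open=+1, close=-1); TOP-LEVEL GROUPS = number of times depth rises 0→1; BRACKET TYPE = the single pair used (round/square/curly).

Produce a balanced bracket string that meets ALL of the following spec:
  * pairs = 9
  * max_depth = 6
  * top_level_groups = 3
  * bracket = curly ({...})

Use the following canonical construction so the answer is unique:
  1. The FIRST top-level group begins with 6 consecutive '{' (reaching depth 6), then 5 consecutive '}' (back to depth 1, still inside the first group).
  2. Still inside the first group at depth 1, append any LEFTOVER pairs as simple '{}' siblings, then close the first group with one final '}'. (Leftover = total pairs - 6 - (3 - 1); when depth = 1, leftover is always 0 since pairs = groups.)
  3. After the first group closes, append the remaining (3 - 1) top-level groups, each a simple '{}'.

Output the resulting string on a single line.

Answer: {{{{{{}}}}}{}}{}{}

Derivation:
Spec: pairs=9 depth=6 groups=3
Leftover pairs = 9 - 6 - (3-1) = 1
First group: deep chain of depth 6 + 1 sibling pairs
Remaining 2 groups: simple '{}' each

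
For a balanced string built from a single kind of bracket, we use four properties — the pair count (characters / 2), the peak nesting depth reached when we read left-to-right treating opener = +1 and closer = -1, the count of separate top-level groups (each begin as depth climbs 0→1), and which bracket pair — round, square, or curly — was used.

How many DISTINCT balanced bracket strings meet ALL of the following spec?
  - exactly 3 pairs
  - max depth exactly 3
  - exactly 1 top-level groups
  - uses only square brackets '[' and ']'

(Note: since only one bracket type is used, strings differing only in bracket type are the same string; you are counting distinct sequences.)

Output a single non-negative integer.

Answer: 1

Derivation:
Spec: pairs=3 depth=3 groups=1
Count(depth <= 3) = 2
Count(depth <= 2) = 1
Count(depth == 3) = 2 - 1 = 1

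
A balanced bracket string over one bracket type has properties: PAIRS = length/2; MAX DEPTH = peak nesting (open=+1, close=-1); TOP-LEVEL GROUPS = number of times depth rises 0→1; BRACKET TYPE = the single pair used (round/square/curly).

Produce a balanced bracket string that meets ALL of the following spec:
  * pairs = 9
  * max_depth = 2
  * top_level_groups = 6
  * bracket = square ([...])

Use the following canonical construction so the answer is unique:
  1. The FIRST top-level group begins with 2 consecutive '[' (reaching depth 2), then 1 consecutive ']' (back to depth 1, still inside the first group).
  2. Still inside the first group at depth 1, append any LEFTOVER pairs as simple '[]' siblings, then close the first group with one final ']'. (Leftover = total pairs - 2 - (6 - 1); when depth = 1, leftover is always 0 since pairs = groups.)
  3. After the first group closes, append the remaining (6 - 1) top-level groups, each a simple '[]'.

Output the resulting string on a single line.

Answer: [[][][]][][][][][]

Derivation:
Spec: pairs=9 depth=2 groups=6
Leftover pairs = 9 - 2 - (6-1) = 2
First group: deep chain of depth 2 + 2 sibling pairs
Remaining 5 groups: simple '[]' each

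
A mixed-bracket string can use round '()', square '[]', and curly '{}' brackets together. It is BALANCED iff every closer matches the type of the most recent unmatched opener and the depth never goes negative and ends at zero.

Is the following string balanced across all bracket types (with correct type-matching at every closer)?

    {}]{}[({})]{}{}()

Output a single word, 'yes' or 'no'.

Answer: no

Derivation:
pos 0: push '{'; stack = {
pos 1: '}' matches '{'; pop; stack = (empty)
pos 2: saw closer ']' but stack is empty → INVALID
Verdict: unmatched closer ']' at position 2 → no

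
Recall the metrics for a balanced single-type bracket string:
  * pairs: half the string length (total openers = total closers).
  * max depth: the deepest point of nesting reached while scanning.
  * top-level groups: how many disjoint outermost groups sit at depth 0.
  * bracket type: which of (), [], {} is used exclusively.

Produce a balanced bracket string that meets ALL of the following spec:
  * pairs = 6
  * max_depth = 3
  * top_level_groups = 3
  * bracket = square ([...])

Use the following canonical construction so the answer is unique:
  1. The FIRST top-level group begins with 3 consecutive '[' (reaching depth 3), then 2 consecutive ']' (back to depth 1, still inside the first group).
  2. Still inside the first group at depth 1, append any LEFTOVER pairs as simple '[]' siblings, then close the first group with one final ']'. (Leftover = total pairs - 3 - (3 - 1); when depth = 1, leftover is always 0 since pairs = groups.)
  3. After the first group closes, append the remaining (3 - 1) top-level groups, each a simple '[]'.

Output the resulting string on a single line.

Answer: [[[]][]][][]

Derivation:
Spec: pairs=6 depth=3 groups=3
Leftover pairs = 6 - 3 - (3-1) = 1
First group: deep chain of depth 3 + 1 sibling pairs
Remaining 2 groups: simple '[]' each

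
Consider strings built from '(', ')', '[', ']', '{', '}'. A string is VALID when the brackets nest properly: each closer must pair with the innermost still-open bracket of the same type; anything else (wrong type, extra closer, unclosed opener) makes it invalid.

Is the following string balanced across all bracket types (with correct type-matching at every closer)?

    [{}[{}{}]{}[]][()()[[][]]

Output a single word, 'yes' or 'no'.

Answer: no

Derivation:
pos 0: push '['; stack = [
pos 1: push '{'; stack = [{
pos 2: '}' matches '{'; pop; stack = [
pos 3: push '['; stack = [[
pos 4: push '{'; stack = [[{
pos 5: '}' matches '{'; pop; stack = [[
pos 6: push '{'; stack = [[{
pos 7: '}' matches '{'; pop; stack = [[
pos 8: ']' matches '['; pop; stack = [
pos 9: push '{'; stack = [{
pos 10: '}' matches '{'; pop; stack = [
pos 11: push '['; stack = [[
pos 12: ']' matches '['; pop; stack = [
pos 13: ']' matches '['; pop; stack = (empty)
pos 14: push '['; stack = [
pos 15: push '('; stack = [(
pos 16: ')' matches '('; pop; stack = [
pos 17: push '('; stack = [(
pos 18: ')' matches '('; pop; stack = [
pos 19: push '['; stack = [[
pos 20: push '['; stack = [[[
pos 21: ']' matches '['; pop; stack = [[
pos 22: push '['; stack = [[[
pos 23: ']' matches '['; pop; stack = [[
pos 24: ']' matches '['; pop; stack = [
end: stack still non-empty ([) → INVALID
Verdict: unclosed openers at end: [ → no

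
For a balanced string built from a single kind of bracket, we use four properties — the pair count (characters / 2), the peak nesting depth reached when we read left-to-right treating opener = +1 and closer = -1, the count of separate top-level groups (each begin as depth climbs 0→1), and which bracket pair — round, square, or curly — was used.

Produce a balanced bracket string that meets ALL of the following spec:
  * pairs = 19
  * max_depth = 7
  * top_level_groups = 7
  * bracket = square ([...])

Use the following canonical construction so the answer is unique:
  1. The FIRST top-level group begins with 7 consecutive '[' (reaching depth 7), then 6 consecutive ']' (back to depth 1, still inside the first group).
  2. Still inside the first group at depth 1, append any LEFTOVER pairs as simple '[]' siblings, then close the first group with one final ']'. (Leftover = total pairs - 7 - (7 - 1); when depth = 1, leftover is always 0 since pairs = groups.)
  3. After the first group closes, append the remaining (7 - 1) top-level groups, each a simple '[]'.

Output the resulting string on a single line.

Answer: [[[[[[[]]]]]][][][][][][]][][][][][][]

Derivation:
Spec: pairs=19 depth=7 groups=7
Leftover pairs = 19 - 7 - (7-1) = 6
First group: deep chain of depth 7 + 6 sibling pairs
Remaining 6 groups: simple '[]' each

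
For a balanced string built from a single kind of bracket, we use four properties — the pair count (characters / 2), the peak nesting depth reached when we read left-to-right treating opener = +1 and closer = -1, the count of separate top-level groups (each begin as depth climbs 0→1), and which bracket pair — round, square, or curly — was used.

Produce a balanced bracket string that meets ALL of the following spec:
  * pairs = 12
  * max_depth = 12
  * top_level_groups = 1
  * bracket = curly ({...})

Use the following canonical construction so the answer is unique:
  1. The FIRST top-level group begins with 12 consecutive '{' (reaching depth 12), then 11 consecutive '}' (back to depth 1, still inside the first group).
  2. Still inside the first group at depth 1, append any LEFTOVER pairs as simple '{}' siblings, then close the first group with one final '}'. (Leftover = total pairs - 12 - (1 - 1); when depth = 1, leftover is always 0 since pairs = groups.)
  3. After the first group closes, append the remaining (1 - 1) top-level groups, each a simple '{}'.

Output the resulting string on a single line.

Answer: {{{{{{{{{{{{}}}}}}}}}}}}

Derivation:
Spec: pairs=12 depth=12 groups=1
Leftover pairs = 12 - 12 - (1-1) = 0
First group: deep chain of depth 12 + 0 sibling pairs
Remaining 0 groups: simple '{}' each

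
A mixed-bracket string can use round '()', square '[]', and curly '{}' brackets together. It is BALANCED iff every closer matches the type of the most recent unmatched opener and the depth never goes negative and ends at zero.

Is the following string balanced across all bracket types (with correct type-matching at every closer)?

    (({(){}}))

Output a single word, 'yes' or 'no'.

pos 0: push '('; stack = (
pos 1: push '('; stack = ((
pos 2: push '{'; stack = (({
pos 3: push '('; stack = (({(
pos 4: ')' matches '('; pop; stack = (({
pos 5: push '{'; stack = (({{
pos 6: '}' matches '{'; pop; stack = (({
pos 7: '}' matches '{'; pop; stack = ((
pos 8: ')' matches '('; pop; stack = (
pos 9: ')' matches '('; pop; stack = (empty)
end: stack empty → VALID
Verdict: properly nested → yes

Answer: yes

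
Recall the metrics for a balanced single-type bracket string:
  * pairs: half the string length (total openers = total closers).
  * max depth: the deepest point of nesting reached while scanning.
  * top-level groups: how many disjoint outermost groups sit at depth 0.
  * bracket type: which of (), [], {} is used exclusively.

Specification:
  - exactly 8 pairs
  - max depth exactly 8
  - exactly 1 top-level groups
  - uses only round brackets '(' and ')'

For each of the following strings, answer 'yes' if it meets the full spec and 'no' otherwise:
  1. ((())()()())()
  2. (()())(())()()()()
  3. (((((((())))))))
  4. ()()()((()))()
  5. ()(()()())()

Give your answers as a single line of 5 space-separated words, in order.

String 1 '((())()()())()': depth seq [1 2 3 2 1 2 1 2 1 2 1 0 1 0]
  -> pairs=7 depth=3 groups=2 -> no
String 2 '(()())(())()()()()': depth seq [1 2 1 2 1 0 1 2 1 0 1 0 1 0 1 0 1 0]
  -> pairs=9 depth=2 groups=6 -> no
String 3 '(((((((())))))))': depth seq [1 2 3 4 5 6 7 8 7 6 5 4 3 2 1 0]
  -> pairs=8 depth=8 groups=1 -> yes
String 4 '()()()((()))()': depth seq [1 0 1 0 1 0 1 2 3 2 1 0 1 0]
  -> pairs=7 depth=3 groups=5 -> no
String 5 '()(()()())()': depth seq [1 0 1 2 1 2 1 2 1 0 1 0]
  -> pairs=6 depth=2 groups=3 -> no

Answer: no no yes no no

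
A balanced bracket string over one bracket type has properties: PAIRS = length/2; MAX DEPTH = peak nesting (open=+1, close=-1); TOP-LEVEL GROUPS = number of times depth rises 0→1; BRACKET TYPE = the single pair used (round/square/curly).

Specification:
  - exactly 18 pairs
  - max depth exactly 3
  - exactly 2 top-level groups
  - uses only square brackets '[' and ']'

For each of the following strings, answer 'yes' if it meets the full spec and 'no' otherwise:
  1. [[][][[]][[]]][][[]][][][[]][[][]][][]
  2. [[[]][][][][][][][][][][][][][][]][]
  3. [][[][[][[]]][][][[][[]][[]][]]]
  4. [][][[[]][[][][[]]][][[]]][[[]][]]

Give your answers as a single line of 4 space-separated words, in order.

String 1 '[[][][[]][[]]][][[]][][][[]][[][]][][]': depth seq [1 2 1 2 1 2 3 2 1 2 3 2 1 0 1 0 1 2 1 0 1 0 1 0 1 2 1 0 1 2 1 2 1 0 1 0 1 0]
  -> pairs=19 depth=3 groups=9 -> no
String 2 '[[[]][][][][][][][][][][][][][][]][]': depth seq [1 2 3 2 1 2 1 2 1 2 1 2 1 2 1 2 1 2 1 2 1 2 1 2 1 2 1 2 1 2 1 2 1 0 1 0]
  -> pairs=18 depth=3 groups=2 -> yes
String 3 '[][[][[][[]]][][][[][[]][[]][]]]': depth seq [1 0 1 2 1 2 3 2 3 4 3 2 1 2 1 2 1 2 3 2 3 4 3 2 3 4 3 2 3 2 1 0]
  -> pairs=16 depth=4 groups=2 -> no
String 4 '[][][[[]][[][][[]]][][[]]][[[]][]]': depth seq [1 0 1 0 1 2 3 2 1 2 3 2 3 2 3 4 3 2 1 2 1 2 3 2 1 0 1 2 3 2 1 2 1 0]
  -> pairs=17 depth=4 groups=4 -> no

Answer: no yes no no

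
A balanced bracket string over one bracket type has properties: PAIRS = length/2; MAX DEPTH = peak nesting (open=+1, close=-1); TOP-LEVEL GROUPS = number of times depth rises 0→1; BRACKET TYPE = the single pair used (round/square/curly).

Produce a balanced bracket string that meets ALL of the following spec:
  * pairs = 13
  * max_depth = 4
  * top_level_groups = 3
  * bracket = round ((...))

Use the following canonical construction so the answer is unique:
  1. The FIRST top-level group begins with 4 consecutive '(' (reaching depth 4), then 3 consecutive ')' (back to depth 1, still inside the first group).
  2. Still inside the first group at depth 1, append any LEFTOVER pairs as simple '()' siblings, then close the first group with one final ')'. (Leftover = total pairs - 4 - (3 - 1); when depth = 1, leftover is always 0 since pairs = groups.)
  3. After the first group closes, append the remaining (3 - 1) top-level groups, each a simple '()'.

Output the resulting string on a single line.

Answer: (((()))()()()()()()())()()

Derivation:
Spec: pairs=13 depth=4 groups=3
Leftover pairs = 13 - 4 - (3-1) = 7
First group: deep chain of depth 4 + 7 sibling pairs
Remaining 2 groups: simple '()' each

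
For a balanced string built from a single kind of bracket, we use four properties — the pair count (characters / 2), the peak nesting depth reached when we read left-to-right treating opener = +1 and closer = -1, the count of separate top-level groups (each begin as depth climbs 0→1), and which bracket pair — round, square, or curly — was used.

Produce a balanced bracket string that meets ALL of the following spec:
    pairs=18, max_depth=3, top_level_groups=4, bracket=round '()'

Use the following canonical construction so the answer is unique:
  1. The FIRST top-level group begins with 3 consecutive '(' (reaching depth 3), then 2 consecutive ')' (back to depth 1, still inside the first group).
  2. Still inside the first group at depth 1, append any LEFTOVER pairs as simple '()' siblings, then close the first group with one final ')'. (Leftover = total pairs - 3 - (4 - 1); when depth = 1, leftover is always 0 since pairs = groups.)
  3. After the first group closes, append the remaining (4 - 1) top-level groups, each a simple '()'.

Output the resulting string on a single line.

Answer: ((())()()()()()()()()()()()())()()()

Derivation:
Spec: pairs=18 depth=3 groups=4
Leftover pairs = 18 - 3 - (4-1) = 12
First group: deep chain of depth 3 + 12 sibling pairs
Remaining 3 groups: simple '()' each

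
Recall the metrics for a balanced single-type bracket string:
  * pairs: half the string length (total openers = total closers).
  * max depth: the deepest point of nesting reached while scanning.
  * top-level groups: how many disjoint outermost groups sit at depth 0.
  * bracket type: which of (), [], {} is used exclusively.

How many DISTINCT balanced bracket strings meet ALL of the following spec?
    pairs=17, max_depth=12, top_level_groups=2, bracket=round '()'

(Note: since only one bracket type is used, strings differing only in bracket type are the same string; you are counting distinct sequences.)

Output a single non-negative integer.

Spec: pairs=17 depth=12 groups=2
Count(depth <= 12) = 35350478
Count(depth <= 11) = 35311790
Count(depth == 12) = 35350478 - 35311790 = 38688

Answer: 38688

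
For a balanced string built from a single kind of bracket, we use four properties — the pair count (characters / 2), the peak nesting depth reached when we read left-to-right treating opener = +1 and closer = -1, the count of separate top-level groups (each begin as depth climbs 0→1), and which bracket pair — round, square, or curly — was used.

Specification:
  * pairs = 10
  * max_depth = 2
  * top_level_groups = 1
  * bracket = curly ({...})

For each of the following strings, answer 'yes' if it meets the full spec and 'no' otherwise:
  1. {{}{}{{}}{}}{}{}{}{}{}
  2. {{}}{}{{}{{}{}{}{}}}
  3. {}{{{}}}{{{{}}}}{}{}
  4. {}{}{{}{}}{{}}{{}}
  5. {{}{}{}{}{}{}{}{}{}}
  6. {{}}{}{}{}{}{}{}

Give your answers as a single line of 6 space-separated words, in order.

Answer: no no no no yes no

Derivation:
String 1 '{{}{}{{}}{}}{}{}{}{}{}': depth seq [1 2 1 2 1 2 3 2 1 2 1 0 1 0 1 0 1 0 1 0 1 0]
  -> pairs=11 depth=3 groups=6 -> no
String 2 '{{}}{}{{}{{}{}{}{}}}': depth seq [1 2 1 0 1 0 1 2 1 2 3 2 3 2 3 2 3 2 1 0]
  -> pairs=10 depth=3 groups=3 -> no
String 3 '{}{{{}}}{{{{}}}}{}{}': depth seq [1 0 1 2 3 2 1 0 1 2 3 4 3 2 1 0 1 0 1 0]
  -> pairs=10 depth=4 groups=5 -> no
String 4 '{}{}{{}{}}{{}}{{}}': depth seq [1 0 1 0 1 2 1 2 1 0 1 2 1 0 1 2 1 0]
  -> pairs=9 depth=2 groups=5 -> no
String 5 '{{}{}{}{}{}{}{}{}{}}': depth seq [1 2 1 2 1 2 1 2 1 2 1 2 1 2 1 2 1 2 1 0]
  -> pairs=10 depth=2 groups=1 -> yes
String 6 '{{}}{}{}{}{}{}{}': depth seq [1 2 1 0 1 0 1 0 1 0 1 0 1 0 1 0]
  -> pairs=8 depth=2 groups=7 -> no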